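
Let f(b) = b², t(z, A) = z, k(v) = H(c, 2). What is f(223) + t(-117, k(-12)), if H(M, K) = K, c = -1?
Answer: 49612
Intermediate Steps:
k(v) = 2
f(223) + t(-117, k(-12)) = 223² - 117 = 49729 - 117 = 49612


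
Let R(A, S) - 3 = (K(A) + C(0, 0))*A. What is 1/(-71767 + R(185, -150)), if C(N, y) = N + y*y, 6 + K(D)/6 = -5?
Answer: -1/83974 ≈ -1.1908e-5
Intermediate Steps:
K(D) = -66 (K(D) = -36 + 6*(-5) = -36 - 30 = -66)
C(N, y) = N + y²
R(A, S) = 3 - 66*A (R(A, S) = 3 + (-66 + (0 + 0²))*A = 3 + (-66 + (0 + 0))*A = 3 + (-66 + 0)*A = 3 - 66*A)
1/(-71767 + R(185, -150)) = 1/(-71767 + (3 - 66*185)) = 1/(-71767 + (3 - 12210)) = 1/(-71767 - 12207) = 1/(-83974) = -1/83974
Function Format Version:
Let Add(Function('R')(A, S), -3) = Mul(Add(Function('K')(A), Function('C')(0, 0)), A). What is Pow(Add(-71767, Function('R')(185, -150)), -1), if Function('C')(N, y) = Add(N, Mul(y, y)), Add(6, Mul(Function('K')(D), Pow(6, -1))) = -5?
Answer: Rational(-1, 83974) ≈ -1.1908e-5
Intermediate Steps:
Function('K')(D) = -66 (Function('K')(D) = Add(-36, Mul(6, -5)) = Add(-36, -30) = -66)
Function('C')(N, y) = Add(N, Pow(y, 2))
Function('R')(A, S) = Add(3, Mul(-66, A)) (Function('R')(A, S) = Add(3, Mul(Add(-66, Add(0, Pow(0, 2))), A)) = Add(3, Mul(Add(-66, Add(0, 0)), A)) = Add(3, Mul(Add(-66, 0), A)) = Add(3, Mul(-66, A)))
Pow(Add(-71767, Function('R')(185, -150)), -1) = Pow(Add(-71767, Add(3, Mul(-66, 185))), -1) = Pow(Add(-71767, Add(3, -12210)), -1) = Pow(Add(-71767, -12207), -1) = Pow(-83974, -1) = Rational(-1, 83974)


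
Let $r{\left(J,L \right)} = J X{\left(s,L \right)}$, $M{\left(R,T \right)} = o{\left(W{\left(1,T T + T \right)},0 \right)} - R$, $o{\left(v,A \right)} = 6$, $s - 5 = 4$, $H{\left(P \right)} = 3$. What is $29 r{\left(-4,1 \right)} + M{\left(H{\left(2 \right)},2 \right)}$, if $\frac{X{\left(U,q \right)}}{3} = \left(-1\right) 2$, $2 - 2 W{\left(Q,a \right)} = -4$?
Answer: $699$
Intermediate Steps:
$W{\left(Q,a \right)} = 3$ ($W{\left(Q,a \right)} = 1 - -2 = 1 + 2 = 3$)
$s = 9$ ($s = 5 + 4 = 9$)
$X{\left(U,q \right)} = -6$ ($X{\left(U,q \right)} = 3 \left(\left(-1\right) 2\right) = 3 \left(-2\right) = -6$)
$M{\left(R,T \right)} = 6 - R$
$r{\left(J,L \right)} = - 6 J$ ($r{\left(J,L \right)} = J \left(-6\right) = - 6 J$)
$29 r{\left(-4,1 \right)} + M{\left(H{\left(2 \right)},2 \right)} = 29 \left(\left(-6\right) \left(-4\right)\right) + \left(6 - 3\right) = 29 \cdot 24 + \left(6 - 3\right) = 696 + 3 = 699$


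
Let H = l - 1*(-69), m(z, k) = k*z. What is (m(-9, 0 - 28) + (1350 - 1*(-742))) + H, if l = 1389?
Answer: 3802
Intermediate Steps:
H = 1458 (H = 1389 - 1*(-69) = 1389 + 69 = 1458)
(m(-9, 0 - 28) + (1350 - 1*(-742))) + H = ((0 - 28)*(-9) + (1350 - 1*(-742))) + 1458 = (-28*(-9) + (1350 + 742)) + 1458 = (252 + 2092) + 1458 = 2344 + 1458 = 3802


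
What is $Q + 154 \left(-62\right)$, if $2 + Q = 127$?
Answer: $-9423$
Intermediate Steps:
$Q = 125$ ($Q = -2 + 127 = 125$)
$Q + 154 \left(-62\right) = 125 + 154 \left(-62\right) = 125 - 9548 = -9423$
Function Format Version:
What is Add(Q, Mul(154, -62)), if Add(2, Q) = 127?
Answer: -9423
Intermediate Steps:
Q = 125 (Q = Add(-2, 127) = 125)
Add(Q, Mul(154, -62)) = Add(125, Mul(154, -62)) = Add(125, -9548) = -9423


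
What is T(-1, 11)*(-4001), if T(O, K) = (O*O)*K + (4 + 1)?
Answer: -64016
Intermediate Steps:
T(O, K) = 5 + K*O**2 (T(O, K) = O**2*K + 5 = K*O**2 + 5 = 5 + K*O**2)
T(-1, 11)*(-4001) = (5 + 11*(-1)**2)*(-4001) = (5 + 11*1)*(-4001) = (5 + 11)*(-4001) = 16*(-4001) = -64016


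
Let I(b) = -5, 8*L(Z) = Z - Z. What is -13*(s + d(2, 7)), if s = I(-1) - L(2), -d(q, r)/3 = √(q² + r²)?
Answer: 65 + 39*√53 ≈ 348.92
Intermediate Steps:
L(Z) = 0 (L(Z) = (Z - Z)/8 = (⅛)*0 = 0)
d(q, r) = -3*√(q² + r²)
s = -5 (s = -5 - 1*0 = -5 + 0 = -5)
-13*(s + d(2, 7)) = -13*(-5 - 3*√(2² + 7²)) = -13*(-5 - 3*√(4 + 49)) = -13*(-5 - 3*√53) = 65 + 39*√53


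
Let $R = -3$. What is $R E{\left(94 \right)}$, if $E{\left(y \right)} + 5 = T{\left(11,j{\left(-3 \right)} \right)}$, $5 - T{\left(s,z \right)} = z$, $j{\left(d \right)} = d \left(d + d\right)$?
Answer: $54$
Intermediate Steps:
$j{\left(d \right)} = 2 d^{2}$ ($j{\left(d \right)} = d 2 d = 2 d^{2}$)
$T{\left(s,z \right)} = 5 - z$
$E{\left(y \right)} = -18$ ($E{\left(y \right)} = -5 + \left(5 - 2 \left(-3\right)^{2}\right) = -5 + \left(5 - 2 \cdot 9\right) = -5 + \left(5 - 18\right) = -5 - 13 = -18$)
$R E{\left(94 \right)} = \left(-3\right) \left(-18\right) = 54$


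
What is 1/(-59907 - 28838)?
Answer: -1/88745 ≈ -1.1268e-5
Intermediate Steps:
1/(-59907 - 28838) = 1/(-88745) = -1/88745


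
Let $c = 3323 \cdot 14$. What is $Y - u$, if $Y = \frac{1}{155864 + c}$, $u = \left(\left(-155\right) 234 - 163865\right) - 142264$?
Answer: $\frac{69296764015}{202386} \approx 3.424 \cdot 10^{5}$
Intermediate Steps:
$c = 46522$
$u = -342399$ ($u = \left(-36270 - 163865\right) - 142264 = -200135 - 142264 = -342399$)
$Y = \frac{1}{202386}$ ($Y = \frac{1}{155864 + 46522} = \frac{1}{202386} \approx 4.9411 \cdot 10^{-6}$)
$Y - u = \frac{1}{202386} - -342399 = \frac{1}{202386} + 342399 = \frac{69296764015}{202386}$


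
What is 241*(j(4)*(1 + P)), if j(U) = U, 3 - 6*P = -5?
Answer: 6748/3 ≈ 2249.3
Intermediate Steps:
P = 4/3 (P = ½ - ⅙*(-5) = ½ + ⅚ = 4/3 ≈ 1.3333)
241*(j(4)*(1 + P)) = 241*(4*(1 + 4/3)) = 241*(4*(7/3)) = 241*(28/3) = 6748/3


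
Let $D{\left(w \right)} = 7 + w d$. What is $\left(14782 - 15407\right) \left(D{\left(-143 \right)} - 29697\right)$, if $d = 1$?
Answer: $18645625$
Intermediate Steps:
$D{\left(w \right)} = 7 + w$ ($D{\left(w \right)} = 7 + w 1 = 7 + w$)
$\left(14782 - 15407\right) \left(D{\left(-143 \right)} - 29697\right) = \left(14782 - 15407\right) \left(\left(7 - 143\right) - 29697\right) = - 625 \left(-136 - 29697\right) = \left(-625\right) \left(-29833\right) = 18645625$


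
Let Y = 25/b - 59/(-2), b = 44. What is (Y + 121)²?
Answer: 44182609/1936 ≈ 22822.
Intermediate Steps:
Y = 1323/44 (Y = 25/44 - 59/(-2) = 25*(1/44) - 59*(-½) = 25/44 + 59/2 = 1323/44 ≈ 30.068)
(Y + 121)² = (1323/44 + 121)² = (6647/44)² = 44182609/1936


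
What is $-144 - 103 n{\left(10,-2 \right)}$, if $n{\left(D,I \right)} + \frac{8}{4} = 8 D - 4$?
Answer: $-7766$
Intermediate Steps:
$n{\left(D,I \right)} = -6 + 8 D$ ($n{\left(D,I \right)} = -2 + \left(8 D - 4\right) = -2 + \left(-4 + 8 D\right) = -6 + 8 D$)
$-144 - 103 n{\left(10,-2 \right)} = -144 - 103 \left(-6 + 8 \cdot 10\right) = -144 - 103 \left(-6 + 80\right) = -144 - 7622 = -7766$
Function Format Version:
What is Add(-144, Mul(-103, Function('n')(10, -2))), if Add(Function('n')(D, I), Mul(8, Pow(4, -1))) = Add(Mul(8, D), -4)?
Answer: -7766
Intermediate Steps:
Function('n')(D, I) = Add(-6, Mul(8, D)) (Function('n')(D, I) = Add(-2, Add(Mul(8, D), -4)) = Add(-2, Add(-4, Mul(8, D))) = Add(-6, Mul(8, D)))
Add(-144, Mul(-103, Function('n')(10, -2))) = Add(-144, Mul(-103, Add(-6, Mul(8, 10)))) = Add(-144, Mul(-103, Add(-6, 80))) = Add(-144, Mul(-103, 74)) = Add(-144, -7622) = -7766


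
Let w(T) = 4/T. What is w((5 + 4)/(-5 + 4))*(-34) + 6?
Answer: 190/9 ≈ 21.111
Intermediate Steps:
w((5 + 4)/(-5 + 4))*(-34) + 6 = (4/(((5 + 4)/(-5 + 4))))*(-34) + 6 = (4/((9/(-1))))*(-34) + 6 = (4/((9*(-1))))*(-34) + 6 = (4/(-9))*(-34) + 6 = (4*(-⅑))*(-34) + 6 = -4/9*(-34) + 6 = 136/9 + 6 = 190/9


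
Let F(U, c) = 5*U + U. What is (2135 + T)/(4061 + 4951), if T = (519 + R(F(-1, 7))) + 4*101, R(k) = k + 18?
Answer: 1535/4506 ≈ 0.34066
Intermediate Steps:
F(U, c) = 6*U
R(k) = 18 + k
T = 935 (T = (519 + (18 + 6*(-1))) + 4*101 = (519 + (18 - 6)) + 404 = (519 + 12) + 404 = 531 + 404 = 935)
(2135 + T)/(4061 + 4951) = (2135 + 935)/(4061 + 4951) = 3070/9012 = 3070*(1/9012) = 1535/4506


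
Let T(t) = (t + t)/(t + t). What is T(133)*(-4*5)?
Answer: -20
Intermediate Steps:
T(t) = 1 (T(t) = (2*t)/((2*t)) = (2*t)*(1/(2*t)) = 1)
T(133)*(-4*5) = 1*(-4*5) = 1*(-20) = -20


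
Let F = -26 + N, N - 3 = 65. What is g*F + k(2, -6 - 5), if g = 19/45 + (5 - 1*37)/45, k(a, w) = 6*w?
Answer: -1172/15 ≈ -78.133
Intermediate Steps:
N = 68 (N = 3 + 65 = 68)
g = -13/45 (g = 19*(1/45) + (5 - 37)*(1/45) = 19/45 - 32*1/45 = 19/45 - 32/45 = -13/45 ≈ -0.28889)
F = 42 (F = -26 + 68 = 42)
g*F + k(2, -6 - 5) = -13/45*42 + 6*(-6 - 5) = -182/15 + 6*(-11) = -182/15 - 66 = -1172/15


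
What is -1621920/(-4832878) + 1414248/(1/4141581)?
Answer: 14153621233691051592/2416439 ≈ 5.8572e+12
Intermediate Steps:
-1621920/(-4832878) + 1414248/(1/4141581) = -1621920*(-1/4832878) + 1414248/(1/4141581) = 810960/2416439 + 1414248*4141581 = 810960/2416439 + 5857222646088 = 14153621233691051592/2416439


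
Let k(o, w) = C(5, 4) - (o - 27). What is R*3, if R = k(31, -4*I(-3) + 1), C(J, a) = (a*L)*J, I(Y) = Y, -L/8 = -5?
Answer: 2388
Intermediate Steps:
L = 40 (L = -8*(-5) = 40)
C(J, a) = 40*J*a (C(J, a) = (a*40)*J = (40*a)*J = 40*J*a)
k(o, w) = 827 - o (k(o, w) = 40*5*4 - (o - 27) = 800 - (-27 + o) = 800 + (27 - o) = 827 - o)
R = 796 (R = 827 - 1*31 = 827 - 31 = 796)
R*3 = 796*3 = 2388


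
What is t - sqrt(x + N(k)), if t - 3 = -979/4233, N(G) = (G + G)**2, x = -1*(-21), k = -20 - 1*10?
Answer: 11720/4233 - sqrt(3621) ≈ -57.406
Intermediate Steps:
k = -30 (k = -20 - 10 = -30)
x = 21
N(G) = 4*G**2 (N(G) = (2*G)**2 = 4*G**2)
t = 11720/4233 (t = 3 - 979/4233 = 11720/4233 ≈ 2.7687)
t - sqrt(x + N(k)) = 11720/4233 - sqrt(21 + 4*(-30)**2) = 11720/4233 - sqrt(21 + 4*900) = 11720/4233 - sqrt(21 + 3600) = 11720/4233 - sqrt(3621)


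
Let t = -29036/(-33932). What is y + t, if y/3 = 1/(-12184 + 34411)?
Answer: 3164142/3697091 ≈ 0.85585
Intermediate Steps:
t = 427/499 (t = -29036*(-1/33932) = 427/499 ≈ 0.85571)
y = 1/7409 (y = 3/(-12184 + 34411) = 3/22227 = 3*(1/22227) = 1/7409 ≈ 0.00013497)
y + t = 1/7409 + 427/499 = 3164142/3697091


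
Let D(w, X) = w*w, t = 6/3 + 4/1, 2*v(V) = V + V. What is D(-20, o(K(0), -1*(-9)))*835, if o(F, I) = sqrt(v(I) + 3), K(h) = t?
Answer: 334000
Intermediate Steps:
v(V) = V (v(V) = (V + V)/2 = (2*V)/2 = V)
t = 6 (t = 6*(1/3) + 4*1 = 2 + 4 = 6)
K(h) = 6
o(F, I) = sqrt(3 + I) (o(F, I) = sqrt(I + 3) = sqrt(3 + I))
D(w, X) = w**2
D(-20, o(K(0), -1*(-9)))*835 = (-20)**2*835 = 400*835 = 334000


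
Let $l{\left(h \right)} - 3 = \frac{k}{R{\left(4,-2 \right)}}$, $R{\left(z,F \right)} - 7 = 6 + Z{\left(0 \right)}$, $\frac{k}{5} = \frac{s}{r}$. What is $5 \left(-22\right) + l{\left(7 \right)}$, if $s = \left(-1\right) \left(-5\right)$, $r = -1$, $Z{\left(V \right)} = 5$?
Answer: $- \frac{1951}{18} \approx -108.39$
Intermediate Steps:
$s = 5$
$k = -25$ ($k = 5 \frac{5}{-1} = 5 \cdot 5 \left(-1\right) = 5 \left(-5\right) = -25$)
$R{\left(z,F \right)} = 18$ ($R{\left(z,F \right)} = 7 + \left(6 + 5\right) = 7 + 11 = 18$)
$l{\left(h \right)} = \frac{29}{18}$ ($l{\left(h \right)} = 3 - \frac{25}{18} = \frac{29}{18}$)
$5 \left(-22\right) + l{\left(7 \right)} = 5 \left(-22\right) + \frac{29}{18} = -110 + \frac{29}{18} = - \frac{1951}{18}$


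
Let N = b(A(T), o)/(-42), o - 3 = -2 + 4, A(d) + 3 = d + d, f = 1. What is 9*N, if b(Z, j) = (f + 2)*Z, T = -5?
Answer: 117/14 ≈ 8.3571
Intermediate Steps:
A(d) = -3 + 2*d (A(d) = -3 + (d + d) = -3 + 2*d)
o = 5 (o = 3 + (-2 + 4) = 3 + 2 = 5)
b(Z, j) = 3*Z (b(Z, j) = (1 + 2)*Z = 3*Z)
N = 13/14 (N = (3*(-3 + 2*(-5)))/(-42) = (3*(-3 - 10))*(-1/42) = (3*(-13))*(-1/42) = -39*(-1/42) = 13/14 ≈ 0.92857)
9*N = 9*(13/14) = 117/14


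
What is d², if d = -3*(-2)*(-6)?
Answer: 1296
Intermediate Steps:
d = -36 (d = 6*(-6) = -36)
d² = (-36)² = 1296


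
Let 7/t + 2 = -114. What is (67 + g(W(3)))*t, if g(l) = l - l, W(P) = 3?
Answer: -469/116 ≈ -4.0431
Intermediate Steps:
t = -7/116 (t = 7/(-2 - 114) = 7/(-116) = 7*(-1/116) = -7/116 ≈ -0.060345)
g(l) = 0
(67 + g(W(3)))*t = (67 + 0)*(-7/116) = 67*(-7/116) = -469/116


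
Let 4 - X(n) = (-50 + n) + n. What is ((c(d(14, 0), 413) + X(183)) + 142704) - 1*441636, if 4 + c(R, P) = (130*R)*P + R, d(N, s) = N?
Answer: 452426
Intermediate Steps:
X(n) = 54 - 2*n (X(n) = 4 - ((-50 + n) + n) = 4 - (-50 + 2*n) = 4 + (50 - 2*n) = 54 - 2*n)
c(R, P) = -4 + R + 130*P*R (c(R, P) = -4 + ((130*R)*P + R) = -4 + (130*P*R + R) = -4 + (R + 130*P*R) = -4 + R + 130*P*R)
((c(d(14, 0), 413) + X(183)) + 142704) - 1*441636 = (((-4 + 14 + 130*413*14) + (54 - 2*183)) + 142704) - 1*441636 = (((-4 + 14 + 751660) + (54 - 366)) + 142704) - 441636 = ((751670 - 312) + 142704) - 441636 = (751358 + 142704) - 441636 = 894062 - 441636 = 452426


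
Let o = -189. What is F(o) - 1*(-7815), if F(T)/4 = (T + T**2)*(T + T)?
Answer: -53716569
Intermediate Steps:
F(T) = 8*T*(T + T**2) (F(T) = 4*((T + T**2)*(T + T)) = 4*((T + T**2)*(2*T)) = 4*(2*T*(T + T**2)) = 8*T*(T + T**2))
F(o) - 1*(-7815) = 8*(-189)**2*(1 - 189) - 1*(-7815) = 8*35721*(-188) + 7815 = -53724384 + 7815 = -53716569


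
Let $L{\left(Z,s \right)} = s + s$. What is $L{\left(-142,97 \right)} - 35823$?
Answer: $-35629$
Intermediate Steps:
$L{\left(Z,s \right)} = 2 s$
$L{\left(-142,97 \right)} - 35823 = 2 \cdot 97 - 35823 = 194 - 35823 = -35629$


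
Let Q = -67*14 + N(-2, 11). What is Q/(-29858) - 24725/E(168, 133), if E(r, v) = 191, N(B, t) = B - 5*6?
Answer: -369026890/2851439 ≈ -129.42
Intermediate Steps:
N(B, t) = -30 + B (N(B, t) = B - 30 = -30 + B)
Q = -970 (Q = -67*14 + (-30 - 2) = -938 - 32 = -970)
Q/(-29858) - 24725/E(168, 133) = -970/(-29858) - 24725/191 = -970*(-1/29858) - 24725*1/191 = 485/14929 - 24725/191 = -369026890/2851439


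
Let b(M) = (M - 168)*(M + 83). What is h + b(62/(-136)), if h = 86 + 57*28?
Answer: -56519347/4624 ≈ -12223.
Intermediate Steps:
h = 1682 (h = 86 + 1596 = 1682)
b(M) = (-168 + M)*(83 + M)
h + b(62/(-136)) = 1682 + (-13944 + (62/(-136))**2 - 5270/(-136)) = 1682 + (-13944 + (62*(-1/136))**2 - 5270*(-1)/136) = 1682 + (-13944 + (-31/68)**2 - 85*(-31/68)) = 1682 + (-13944 + 961/4624 + 155/4) = 1682 - 64296915/4624 = -56519347/4624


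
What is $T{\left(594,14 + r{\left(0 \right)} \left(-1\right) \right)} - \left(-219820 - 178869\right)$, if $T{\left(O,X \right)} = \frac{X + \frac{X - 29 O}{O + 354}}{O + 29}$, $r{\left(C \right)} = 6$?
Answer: $\frac{117733654261}{295302} \approx 3.9869 \cdot 10^{5}$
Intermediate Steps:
$T{\left(O,X \right)} = \frac{X + \frac{X - 29 O}{354 + O}}{29 + O}$
$T{\left(594,14 + r{\left(0 \right)} \left(-1\right) \right)} - \left(-219820 - 178869\right) = \frac{\left(-29\right) 594 + 355 \left(14 + 6 \left(-1\right)\right) + 594 \left(14 + 6 \left(-1\right)\right)}{10266 + 594^{2} + 383 \cdot 594} - \left(-219820 - 178869\right) = \frac{-17226 + 355 \left(14 - 6\right) + 594 \left(14 - 6\right)}{10266 + 352836 + 227502} - -398689 = \frac{-17226 + 355 \cdot 8 + 594 \cdot 8}{590604} + 398689 = \frac{-17226 + 2840 + 4752}{590604} + 398689 = \frac{1}{590604} \left(-9634\right) + 398689 = - \frac{4817}{295302} + 398689 = \frac{117733654261}{295302}$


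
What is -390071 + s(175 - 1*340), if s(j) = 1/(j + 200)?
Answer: -13652484/35 ≈ -3.9007e+5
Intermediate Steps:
s(j) = 1/(200 + j)
-390071 + s(175 - 1*340) = -390071 + 1/(200 + (175 - 1*340)) = -390071 + 1/(200 + (175 - 340)) = -390071 + 1/(200 - 165) = -390071 + 1/35 = -13652484/35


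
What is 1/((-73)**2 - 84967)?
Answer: -1/79638 ≈ -1.2557e-5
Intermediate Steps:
1/((-73)**2 - 84967) = 1/(5329 - 84967) = 1/(-79638) = -1/79638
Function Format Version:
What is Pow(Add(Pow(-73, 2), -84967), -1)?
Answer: Rational(-1, 79638) ≈ -1.2557e-5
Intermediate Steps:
Pow(Add(Pow(-73, 2), -84967), -1) = Pow(Add(5329, -84967), -1) = Pow(-79638, -1) = Rational(-1, 79638)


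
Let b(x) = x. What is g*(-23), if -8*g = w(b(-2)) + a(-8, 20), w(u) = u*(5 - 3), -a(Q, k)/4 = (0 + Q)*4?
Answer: 713/2 ≈ 356.50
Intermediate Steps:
a(Q, k) = -16*Q (a(Q, k) = -4*(0 + Q)*4 = -4*Q*4 = -16*Q)
w(u) = 2*u (w(u) = u*2 = 2*u)
g = -31/2 (g = -(2*(-2) - 16*(-8))/8 = -(-4 + 128)/8 = -1/8*124 = -31/2 ≈ -15.500)
g*(-23) = -31/2*(-23) = 713/2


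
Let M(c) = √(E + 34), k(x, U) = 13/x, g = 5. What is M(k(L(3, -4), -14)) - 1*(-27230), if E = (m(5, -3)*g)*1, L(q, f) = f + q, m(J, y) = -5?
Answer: 27233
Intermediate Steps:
E = -25 (E = -5*5*1 = -25*1 = -25)
M(c) = 3 (M(c) = √(-25 + 34) = √9 = 3)
M(k(L(3, -4), -14)) - 1*(-27230) = 3 - 1*(-27230) = 3 + 27230 = 27233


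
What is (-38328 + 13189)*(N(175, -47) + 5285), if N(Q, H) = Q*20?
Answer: -220846115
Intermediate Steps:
N(Q, H) = 20*Q
(-38328 + 13189)*(N(175, -47) + 5285) = (-38328 + 13189)*(20*175 + 5285) = -25139*(3500 + 5285) = -25139*8785 = -220846115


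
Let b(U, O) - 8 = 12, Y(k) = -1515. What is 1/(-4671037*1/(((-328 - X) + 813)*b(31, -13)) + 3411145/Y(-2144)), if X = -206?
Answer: -4187460/10843728991 ≈ -0.00038616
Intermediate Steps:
b(U, O) = 20 (b(U, O) = 8 + 12 = 20)
1/(-4671037*1/(((-328 - X) + 813)*b(31, -13)) + 3411145/Y(-2144)) = 1/(-4671037*1/(20*((-328 - 1*(-206)) + 813)) + 3411145/(-1515)) = 1/(-4671037*1/(20*((-328 + 206) + 813)) + 3411145*(-1/1515)) = 1/(-4671037*1/(20*(-122 + 813)) - 682229/303) = 1/(-4671037/(691*20) - 682229/303) = 1/(-4671037/13820 - 682229/303) = 1/(-10843728991/4187460) = -4187460/10843728991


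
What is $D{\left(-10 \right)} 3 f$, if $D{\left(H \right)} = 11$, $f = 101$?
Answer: $3333$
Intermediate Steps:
$D{\left(-10 \right)} 3 f = 11 \cdot 3 \cdot 101 = 33 \cdot 101 = 3333$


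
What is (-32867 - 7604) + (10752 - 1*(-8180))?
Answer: -21539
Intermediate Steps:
(-32867 - 7604) + (10752 - 1*(-8180)) = -40471 + (10752 + 8180) = -40471 + 18932 = -21539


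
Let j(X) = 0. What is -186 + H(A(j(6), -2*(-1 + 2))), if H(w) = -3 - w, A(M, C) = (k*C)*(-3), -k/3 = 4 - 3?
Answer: -171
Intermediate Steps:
k = -3 (k = -3*(4 - 3) = -3*1 = -3)
A(M, C) = 9*C (A(M, C) = -3*C*(-3) = 9*C)
-186 + H(A(j(6), -2*(-1 + 2))) = -186 + (-3 - 9*(-2*(-1 + 2))) = -186 + (-3 - 9*(-2*1)) = -186 + (-3 - 9*(-2)) = -186 + (-3 - 1*(-18)) = -186 + (-3 + 18) = -186 + 15 = -171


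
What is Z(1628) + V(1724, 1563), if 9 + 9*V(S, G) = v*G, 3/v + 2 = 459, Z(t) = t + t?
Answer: 1488056/457 ≈ 3256.1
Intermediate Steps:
Z(t) = 2*t
v = 3/457 (v = 3/(-2 + 459) = 3/457 ≈ 0.0065646)
V(S, G) = -1 + G/1371 (V(S, G) = -1 + (3*G/457)/9 = -1 + G/1371)
Z(1628) + V(1724, 1563) = 2*1628 + (-1 + (1/1371)*1563) = 3256 + (-1 + 521/457) = 3256 + 64/457 = 1488056/457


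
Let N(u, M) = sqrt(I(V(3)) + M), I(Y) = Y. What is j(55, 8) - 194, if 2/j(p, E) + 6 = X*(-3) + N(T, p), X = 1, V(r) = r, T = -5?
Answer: -4480/23 - 2*sqrt(58)/23 ≈ -195.44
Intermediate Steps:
N(u, M) = sqrt(3 + M)
j(p, E) = 2/(-9 + sqrt(3 + p)) (j(p, E) = 2/(-6 + (1*(-3) + sqrt(3 + p))) = 2/(-6 + (-3 + sqrt(3 + p))) = 2/(-9 + sqrt(3 + p)))
j(55, 8) - 194 = 2/(-9 + sqrt(3 + 55)) - 194 = 2/(-9 + sqrt(58)) - 194 = -194 + 2/(-9 + sqrt(58))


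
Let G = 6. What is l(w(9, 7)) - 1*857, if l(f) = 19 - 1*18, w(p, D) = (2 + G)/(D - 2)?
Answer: -856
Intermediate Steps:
w(p, D) = 8/(-2 + D) (w(p, D) = (2 + 6)/(D - 2) = 8/(-2 + D))
l(f) = 1 (l(f) = 19 - 18 = 1)
l(w(9, 7)) - 1*857 = 1 - 1*857 = 1 - 857 = -856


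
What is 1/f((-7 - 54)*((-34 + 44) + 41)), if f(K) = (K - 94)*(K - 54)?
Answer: 1/10143825 ≈ 9.8582e-8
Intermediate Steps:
f(K) = (-94 + K)*(-54 + K)
1/f((-7 - 54)*((-34 + 44) + 41)) = 1/(5076 + ((-7 - 54)*((-34 + 44) + 41))² - 148*(-7 - 54)*((-34 + 44) + 41)) = 1/(5076 + (-61*(10 + 41))² - (-9028)*(10 + 41)) = 1/(5076 + (-61*51)² - (-9028)*51) = 1/(5076 + (-3111)² - 148*(-3111)) = 1/(5076 + 9678321 + 460428) = 1/10143825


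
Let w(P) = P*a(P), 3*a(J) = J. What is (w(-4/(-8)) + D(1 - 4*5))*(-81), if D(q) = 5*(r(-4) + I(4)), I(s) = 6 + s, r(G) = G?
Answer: -9747/4 ≈ -2436.8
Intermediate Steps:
a(J) = J/3
D(q) = 30 (D(q) = 5*(-4 + (6 + 4)) = 5*(-4 + 10) = 5*6 = 30)
w(P) = P²/3 (w(P) = P*(P/3) = P²/3)
(w(-4/(-8)) + D(1 - 4*5))*(-81) = ((-4/(-8))²/3 + 30)*(-81) = ((-4*(-⅛))²/3 + 30)*(-81) = ((½)²/3 + 30)*(-81) = ((⅓)*(¼) + 30)*(-81) = (1/12 + 30)*(-81) = (361/12)*(-81) = -9747/4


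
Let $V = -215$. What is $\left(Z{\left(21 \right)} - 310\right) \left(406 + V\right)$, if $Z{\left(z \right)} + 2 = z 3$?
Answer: $-47559$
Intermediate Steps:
$Z{\left(z \right)} = -2 + 3 z$ ($Z{\left(z \right)} = -2 + z 3 = -2 + 3 z$)
$\left(Z{\left(21 \right)} - 310\right) \left(406 + V\right) = \left(\left(-2 + 3 \cdot 21\right) - 310\right) \left(406 - 215\right) = \left(\left(-2 + 63\right) - 310\right) 191 = \left(61 - 310\right) 191 = \left(-249\right) 191 = -47559$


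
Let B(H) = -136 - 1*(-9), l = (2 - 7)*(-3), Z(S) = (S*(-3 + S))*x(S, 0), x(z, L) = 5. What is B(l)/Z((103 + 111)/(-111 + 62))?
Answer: -304927/386270 ≈ -0.78941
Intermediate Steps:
Z(S) = 5*S*(-3 + S) (Z(S) = (S*(-3 + S))*5 = 5*S*(-3 + S))
l = 15 (l = -5*(-3) = 15)
B(H) = -127 (B(H) = -136 + 9 = -127)
B(l)/Z((103 + 111)/(-111 + 62)) = -127*(-111 + 62)/(5*(-3 + (103 + 111)/(-111 + 62))*(103 + 111)) = -127*(-49/(1070*(-3 + 214/(-49)))) = -127*(-49/(1070*(-3 + 214*(-1/49)))) = -127*(-49/(1070*(-3 - 214/49))) = -127/(5*(-214/49)*(-361/49)) = -127/386270/2401 = -127*2401/386270 = -304927/386270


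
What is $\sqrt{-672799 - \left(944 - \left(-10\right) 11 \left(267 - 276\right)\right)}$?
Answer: $i \sqrt{672753} \approx 820.21 i$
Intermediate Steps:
$\sqrt{-672799 - \left(944 - \left(-10\right) 11 \left(267 - 276\right)\right)} = \sqrt{-672799 - \left(944 + 110 \left(267 - 276\right)\right)} = \sqrt{-672799 - -46} = \sqrt{-672799 + \left(-944 + 990\right)} = \sqrt{-672799 + 46} = \sqrt{-672753} = i \sqrt{672753}$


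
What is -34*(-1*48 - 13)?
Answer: 2074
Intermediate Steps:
-34*(-1*48 - 13) = -34*(-48 - 13) = -34*(-61) = 2074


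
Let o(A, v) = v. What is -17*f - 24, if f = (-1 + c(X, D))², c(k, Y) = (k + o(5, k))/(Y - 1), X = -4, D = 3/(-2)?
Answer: -2657/25 ≈ -106.28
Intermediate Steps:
D = -3/2 (D = 3*(-½) = -3/2 ≈ -1.5000)
c(k, Y) = 2*k/(-1 + Y) (c(k, Y) = (k + k)/(Y - 1) = (2*k)/(-1 + Y) = 2*k/(-1 + Y))
f = 121/25 (f = (-1 + 2*(-4)/(-1 - 3/2))² = (-1 + 2*(-4)/(-5/2))² = (-1 + 2*(-4)*(-⅖))² = (-1 + 16/5)² = (11/5)² = 121/25 ≈ 4.8400)
-17*f - 24 = -17*121/25 - 24 = -2057/25 - 24 = -2657/25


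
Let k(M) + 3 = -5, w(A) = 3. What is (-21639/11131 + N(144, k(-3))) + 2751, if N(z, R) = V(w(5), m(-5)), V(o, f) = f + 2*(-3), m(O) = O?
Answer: 30477301/11131 ≈ 2738.1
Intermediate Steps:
k(M) = -8 (k(M) = -3 - 5 = -8)
V(o, f) = -6 + f (V(o, f) = f - 6 = -6 + f)
N(z, R) = -11 (N(z, R) = -6 - 5 = -11)
(-21639/11131 + N(144, k(-3))) + 2751 = (-21639/11131 - 11) + 2751 = -144080/11131 + 2751 = 30477301/11131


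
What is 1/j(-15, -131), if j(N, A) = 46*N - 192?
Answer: -1/882 ≈ -0.0011338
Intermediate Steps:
j(N, A) = -192 + 46*N
1/j(-15, -131) = 1/(-192 + 46*(-15)) = 1/(-192 - 690) = 1/(-882) = -1/882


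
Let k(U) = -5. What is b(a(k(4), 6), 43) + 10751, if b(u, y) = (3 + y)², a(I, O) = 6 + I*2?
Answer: 12867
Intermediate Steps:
a(I, O) = 6 + 2*I
b(a(k(4), 6), 43) + 10751 = (3 + 43)² + 10751 = 46² + 10751 = 2116 + 10751 = 12867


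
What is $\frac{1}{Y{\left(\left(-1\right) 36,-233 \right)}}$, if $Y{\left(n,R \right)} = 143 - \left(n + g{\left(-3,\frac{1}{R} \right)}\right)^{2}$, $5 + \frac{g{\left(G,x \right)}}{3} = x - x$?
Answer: $- \frac{1}{2458} \approx -0.00040683$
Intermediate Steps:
$g{\left(G,x \right)} = -15$ ($g{\left(G,x \right)} = -15 + 3 \left(x - x\right) = -15 + 3 \cdot 0 = -15 + 0 = -15$)
$Y{\left(n,R \right)} = 143 - \left(-15 + n\right)^{2}$ ($Y{\left(n,R \right)} = 143 - \left(n - 15\right)^{2} = 143 - \left(-15 + n\right)^{2}$)
$\frac{1}{Y{\left(\left(-1\right) 36,-233 \right)}} = \frac{1}{143 - \left(-15 - 36\right)^{2}} = \frac{1}{143 - \left(-51\right)^{2}} = \frac{1}{143 - 2601} = \frac{1}{-2458} = - \frac{1}{2458}$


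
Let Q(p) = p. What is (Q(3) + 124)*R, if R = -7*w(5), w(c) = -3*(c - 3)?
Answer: 5334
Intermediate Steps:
w(c) = 9 - 3*c (w(c) = -3*(-3 + c) = 9 - 3*c)
R = 42 (R = -7*(9 - 3*5) = -7*(9 - 15) = -7*(-6) = 42)
(Q(3) + 124)*R = (3 + 124)*42 = 127*42 = 5334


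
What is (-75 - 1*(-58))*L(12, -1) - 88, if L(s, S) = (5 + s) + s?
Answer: -581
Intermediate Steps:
L(s, S) = 5 + 2*s
(-75 - 1*(-58))*L(12, -1) - 88 = (-75 - 1*(-58))*(5 + 2*12) - 88 = (-75 + 58)*(5 + 24) - 88 = -17*29 - 88 = -493 - 88 = -581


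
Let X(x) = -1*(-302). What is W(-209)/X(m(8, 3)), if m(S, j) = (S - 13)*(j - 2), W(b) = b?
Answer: -209/302 ≈ -0.69205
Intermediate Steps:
m(S, j) = (-13 + S)*(-2 + j)
X(x) = 302
W(-209)/X(m(8, 3)) = -209/302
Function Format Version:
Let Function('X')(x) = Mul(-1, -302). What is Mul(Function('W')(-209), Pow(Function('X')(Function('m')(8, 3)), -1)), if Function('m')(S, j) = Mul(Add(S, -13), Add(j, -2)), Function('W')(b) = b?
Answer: Rational(-209, 302) ≈ -0.69205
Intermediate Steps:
Function('m')(S, j) = Mul(Add(-13, S), Add(-2, j))
Function('X')(x) = 302
Mul(Function('W')(-209), Pow(Function('X')(Function('m')(8, 3)), -1)) = Mul(-209, Pow(302, -1)) = Mul(-209, Rational(1, 302)) = Rational(-209, 302)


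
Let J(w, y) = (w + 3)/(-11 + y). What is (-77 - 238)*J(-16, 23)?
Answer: 1365/4 ≈ 341.25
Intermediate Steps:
J(w, y) = (3 + w)/(-11 + y)
(-77 - 238)*J(-16, 23) = (-77 - 238)*((3 - 16)/(-11 + 23)) = -315*(-13)/12 = -105*(-13)/4 = -315*(-13/12) = 1365/4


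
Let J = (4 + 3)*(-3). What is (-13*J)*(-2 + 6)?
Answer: 1092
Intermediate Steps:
J = -21 (J = 7*(-3) = -21)
(-13*J)*(-2 + 6) = (-13*(-21))*(-2 + 6) = 273*4 = 1092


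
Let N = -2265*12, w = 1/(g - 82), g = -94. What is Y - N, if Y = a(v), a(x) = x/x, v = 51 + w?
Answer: 27181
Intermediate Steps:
w = -1/176 (w = 1/(-94 - 82) = 1/(-176) = -1/176 ≈ -0.0056818)
v = 8975/176 (v = 51 - 1/176 = 8975/176 ≈ 50.994)
a(x) = 1
Y = 1
N = -27180
Y - N = 1 - 1*(-27180) = 1 + 27180 = 27181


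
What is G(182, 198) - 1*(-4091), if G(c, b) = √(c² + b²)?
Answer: 4091 + 2*√18082 ≈ 4359.9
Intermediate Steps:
G(c, b) = √(b² + c²)
G(182, 198) - 1*(-4091) = √(198² + 182²) - 1*(-4091) = √(39204 + 33124) + 4091 = √72328 + 4091 = 2*√18082 + 4091 = 4091 + 2*√18082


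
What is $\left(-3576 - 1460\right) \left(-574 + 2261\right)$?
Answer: $-8495732$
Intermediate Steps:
$\left(-3576 - 1460\right) \left(-574 + 2261\right) = \left(-5036\right) 1687 = -8495732$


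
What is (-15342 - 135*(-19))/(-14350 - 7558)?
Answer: 12777/21908 ≈ 0.58321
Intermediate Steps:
(-15342 - 135*(-19))/(-14350 - 7558) = (-15342 + 2565)/(-21908) = -12777*(-1/21908) = 12777/21908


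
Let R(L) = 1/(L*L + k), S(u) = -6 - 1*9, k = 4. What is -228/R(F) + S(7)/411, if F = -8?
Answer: -2124053/137 ≈ -15504.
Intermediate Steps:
S(u) = -15 (S(u) = -6 - 9 = -15)
R(L) = 1/(4 + L**2) (R(L) = 1/(L*L + 4) = 1/(L**2 + 4) = 1/(4 + L**2))
-228/R(F) + S(7)/411 = -228/(1/(4 + (-8)**2)) - 15/411 = -228/(1/(4 + 64)) - 15*1/411 = -228/(1/68) - 5/137 = -228/1/68 - 5/137 = -228*68 - 5/137 = -15504 - 5/137 = -2124053/137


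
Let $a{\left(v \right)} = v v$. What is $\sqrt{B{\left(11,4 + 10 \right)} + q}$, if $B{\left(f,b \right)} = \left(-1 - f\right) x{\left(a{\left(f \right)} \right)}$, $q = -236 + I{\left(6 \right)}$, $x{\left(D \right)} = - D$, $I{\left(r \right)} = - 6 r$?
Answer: $2 \sqrt{295} \approx 34.351$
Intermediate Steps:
$a{\left(v \right)} = v^{2}$
$q = -272$ ($q = -236 - 36 = -272$)
$B{\left(f,b \right)} = - f^{2} \left(-1 - f\right)$ ($B{\left(f,b \right)} = \left(-1 - f\right) \left(- f^{2}\right) = - f^{2} \left(-1 - f\right)$)
$\sqrt{B{\left(11,4 + 10 \right)} + q} = \sqrt{11^{2} \left(1 + 11\right) - 272} = \sqrt{121 \cdot 12 - 272} = \sqrt{1452 - 272} = \sqrt{1180} = 2 \sqrt{295}$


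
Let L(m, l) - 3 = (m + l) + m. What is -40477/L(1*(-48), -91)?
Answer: 40477/184 ≈ 219.98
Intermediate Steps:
L(m, l) = 3 + l + 2*m (L(m, l) = 3 + ((m + l) + m) = 3 + ((l + m) + m) = 3 + (l + 2*m) = 3 + l + 2*m)
-40477/L(1*(-48), -91) = -40477/(3 - 91 + 2*(1*(-48))) = -40477/(3 - 91 + 2*(-48)) = -40477/(3 - 91 - 96) = -40477/(-184) = -40477*(-1/184) = 40477/184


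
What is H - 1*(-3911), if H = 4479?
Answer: 8390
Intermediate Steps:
H - 1*(-3911) = 4479 - 1*(-3911) = 4479 + 3911 = 8390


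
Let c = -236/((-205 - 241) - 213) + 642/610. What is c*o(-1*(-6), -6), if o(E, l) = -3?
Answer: -850557/200995 ≈ -4.2317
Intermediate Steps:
c = 283519/200995 (c = -236/(-446 - 213) + 642*(1/610) = -236/(-659) + 321/305 = -236*(-1/659) + 321/305 = 236/659 + 321/305 = 283519/200995 ≈ 1.4106)
c*o(-1*(-6), -6) = (283519/200995)*(-3) = -850557/200995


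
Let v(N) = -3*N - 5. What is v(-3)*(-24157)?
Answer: -96628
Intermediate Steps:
v(N) = -5 - 3*N
v(-3)*(-24157) = (-5 - 3*(-3))*(-24157) = (-5 + 9)*(-24157) = 4*(-24157) = -96628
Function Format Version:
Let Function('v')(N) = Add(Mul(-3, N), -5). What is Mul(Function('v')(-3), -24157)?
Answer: -96628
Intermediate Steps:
Function('v')(N) = Add(-5, Mul(-3, N))
Mul(Function('v')(-3), -24157) = Mul(Add(-5, Mul(-3, -3)), -24157) = Mul(Add(-5, 9), -24157) = Mul(4, -24157) = -96628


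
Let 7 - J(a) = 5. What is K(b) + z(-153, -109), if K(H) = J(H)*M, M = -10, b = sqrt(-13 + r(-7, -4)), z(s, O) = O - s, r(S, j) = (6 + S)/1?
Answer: 24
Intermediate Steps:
J(a) = 2 (J(a) = 7 - 1*5 = 7 - 5 = 2)
r(S, j) = 6 + S (r(S, j) = (6 + S)*1 = 6 + S)
b = I*sqrt(14) (b = sqrt(-13 + (6 - 7)) = sqrt(-13 - 1) = sqrt(-14) = I*sqrt(14) ≈ 3.7417*I)
K(H) = -20 (K(H) = 2*(-10) = -20)
K(b) + z(-153, -109) = -20 + (-109 - 1*(-153)) = -20 + (-109 + 153) = -20 + 44 = 24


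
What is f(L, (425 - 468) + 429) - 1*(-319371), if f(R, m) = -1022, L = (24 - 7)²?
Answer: 318349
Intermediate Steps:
L = 289 (L = 17² = 289)
f(L, (425 - 468) + 429) - 1*(-319371) = -1022 - 1*(-319371) = -1022 + 319371 = 318349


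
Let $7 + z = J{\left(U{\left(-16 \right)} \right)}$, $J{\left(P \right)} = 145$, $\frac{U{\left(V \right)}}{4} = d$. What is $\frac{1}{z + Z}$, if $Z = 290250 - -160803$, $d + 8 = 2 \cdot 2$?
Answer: $\frac{1}{451191} \approx 2.2164 \cdot 10^{-6}$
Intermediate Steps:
$d = -4$ ($d = -8 + 2 \cdot 2 = -8 + 4 = -4$)
$Z = 451053$ ($Z = 290250 + 160803 = 451053$)
$U{\left(V \right)} = -16$ ($U{\left(V \right)} = 4 \left(-4\right) = -16$)
$z = 138$ ($z = -7 + 145 = 138$)
$\frac{1}{z + Z} = \frac{1}{138 + 451053} = \frac{1}{451191}$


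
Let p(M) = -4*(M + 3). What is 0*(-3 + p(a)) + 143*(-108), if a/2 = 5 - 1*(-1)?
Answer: -15444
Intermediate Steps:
a = 12 (a = 2*(5 - 1*(-1)) = 2*(5 + 1) = 2*6 = 12)
p(M) = -12 - 4*M (p(M) = -4*(3 + M) = -12 - 4*M)
0*(-3 + p(a)) + 143*(-108) = 0*(-3 + (-12 - 4*12)) + 143*(-108) = 0*(-3 + (-12 - 48)) - 15444 = 0*(-3 - 60) - 15444 = 0*(-63) - 15444 = 0 - 15444 = -15444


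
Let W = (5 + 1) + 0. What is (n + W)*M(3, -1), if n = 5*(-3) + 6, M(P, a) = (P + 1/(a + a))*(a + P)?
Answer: -15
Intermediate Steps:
M(P, a) = (P + a)*(P + 1/(2*a)) (M(P, a) = (P + 1/(2*a))*(P + a) = (P + a)*(P + 1/(2*a)))
W = 6 (W = 6 + 0 = 6)
n = -9 (n = -15 + 6 = -9)
(n + W)*M(3, -1) = (-9 + 6)*(1/2 + 3**2 + 3*(-1) + (1/2)*3/(-1)) = -3*(1/2 + 9 - 3 + (1/2)*3*(-1)) = -3*(1/2 + 9 - 3 - 3/2) = -3*5 = -15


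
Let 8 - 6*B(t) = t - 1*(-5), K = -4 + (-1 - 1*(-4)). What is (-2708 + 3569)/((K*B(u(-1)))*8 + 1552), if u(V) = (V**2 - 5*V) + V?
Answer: 2583/4664 ≈ 0.55382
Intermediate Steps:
u(V) = V**2 - 4*V
K = -1 (K = -4 + (-1 + 4) = -4 + 3 = -1)
B(t) = 1/2 - t/6 (B(t) = 4/3 - (t - 1*(-5))/6 = 4/3 - (t + 5)/6 = 4/3 - (5 + t)/6 = 4/3 + (-5/6 - t/6) = 1/2 - t/6)
(-2708 + 3569)/((K*B(u(-1)))*8 + 1552) = (-2708 + 3569)/(-(1/2 - (-1)*(-4 - 1)/6)*8 + 1552) = 861/(-(1/2 - (-1)*(-5)/6)*8 + 1552) = 861/(-(1/2 - 1/6*5)*8 + 1552) = 861/(-(1/2 - 5/6)*8 + 1552) = 861/(-1*(-1/3)*8 + 1552) = 861/((1/3)*8 + 1552) = 861/(8/3 + 1552) = 861/(4664/3) = 861*(3/4664) = 2583/4664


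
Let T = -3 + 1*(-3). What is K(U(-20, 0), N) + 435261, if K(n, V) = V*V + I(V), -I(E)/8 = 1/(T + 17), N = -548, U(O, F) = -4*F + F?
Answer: 8091207/11 ≈ 7.3556e+5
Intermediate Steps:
U(O, F) = -3*F
T = -6 (T = -3 - 3 = -6)
I(E) = -8/11 (I(E) = -8/(-6 + 17) = -8/11)
K(n, V) = -8/11 + V² (K(n, V) = V*V - 8/11 = V² - 8/11 = -8/11 + V²)
K(U(-20, 0), N) + 435261 = (-8/11 + (-548)²) + 435261 = (-8/11 + 300304) + 435261 = 3303336/11 + 435261 = 8091207/11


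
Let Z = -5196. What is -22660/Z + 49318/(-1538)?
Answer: -27675656/998931 ≈ -27.705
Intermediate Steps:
-22660/Z + 49318/(-1538) = -22660/(-5196) + 49318/(-1538) = -22660*(-1/5196) + 49318*(-1/1538) = 5665/1299 - 24659/769 = -27675656/998931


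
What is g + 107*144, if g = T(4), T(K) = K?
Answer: 15412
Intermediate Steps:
g = 4
g + 107*144 = 4 + 107*144 = 4 + 15408 = 15412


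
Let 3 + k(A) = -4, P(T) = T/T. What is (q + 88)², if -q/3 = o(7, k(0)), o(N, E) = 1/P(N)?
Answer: 7225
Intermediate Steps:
P(T) = 1
k(A) = -7 (k(A) = -3 - 4 = -7)
o(N, E) = 1 (o(N, E) = 1/1 = 1)
q = -3 (q = -3*1 = -3)
(q + 88)² = (-3 + 88)² = 85² = 7225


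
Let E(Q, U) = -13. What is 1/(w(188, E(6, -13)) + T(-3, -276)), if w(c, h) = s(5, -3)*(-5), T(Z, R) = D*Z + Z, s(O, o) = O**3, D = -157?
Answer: -1/157 ≈ -0.0063694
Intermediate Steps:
T(Z, R) = -156*Z (T(Z, R) = -157*Z + Z = -156*Z)
w(c, h) = -625 (w(c, h) = 5**3*(-5) = 125*(-5) = -625)
1/(w(188, E(6, -13)) + T(-3, -276)) = 1/(-625 - 156*(-3)) = 1/(-625 + 468) = 1/(-157) = -1/157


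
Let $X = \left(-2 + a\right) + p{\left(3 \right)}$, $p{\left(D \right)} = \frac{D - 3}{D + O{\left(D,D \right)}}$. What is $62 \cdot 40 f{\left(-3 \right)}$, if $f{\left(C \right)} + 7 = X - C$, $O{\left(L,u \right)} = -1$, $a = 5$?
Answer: $-2480$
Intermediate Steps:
$p{\left(D \right)} = \frac{-3 + D}{-1 + D}$ ($p{\left(D \right)} = \frac{D - 3}{D - 1} = \frac{-3 + D}{-1 + D}$)
$X = 3$ ($X = \left(-2 + 5\right) + \frac{-3 + 3}{-1 + 3} = 3 + \frac{1}{2} \cdot 0 = 3 + 0 = 3$)
$f{\left(C \right)} = -4 - C$ ($f{\left(C \right)} = -7 - \left(-3 + C\right) = -4 - C$)
$62 \cdot 40 f{\left(-3 \right)} = 62 \cdot 40 \left(-4 - -3\right) = 2480 \left(-4 + 3\right) = 2480 \left(-1\right) = -2480$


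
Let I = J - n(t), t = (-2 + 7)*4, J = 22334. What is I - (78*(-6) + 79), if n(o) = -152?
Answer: 22875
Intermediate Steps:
t = 20 (t = 5*4 = 20)
I = 22486 (I = 22334 - 1*(-152) = 22334 + 152 = 22486)
I - (78*(-6) + 79) = 22486 - (78*(-6) + 79) = 22486 - (-468 + 79) = 22486 - 1*(-389) = 22486 + 389 = 22875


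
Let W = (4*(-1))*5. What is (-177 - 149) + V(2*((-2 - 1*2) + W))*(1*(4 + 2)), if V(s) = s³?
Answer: -663878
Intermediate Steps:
W = -20 (W = -4*5 = -20)
(-177 - 149) + V(2*((-2 - 1*2) + W))*(1*(4 + 2)) = (-177 - 149) + (2*((-2 - 1*2) - 20))³*(1*(4 + 2)) = -326 + (2*((-2 - 2) - 20))³*(1*6) = -326 + (2*(-4 - 20))³*6 = -326 + (2*(-24))³*6 = -326 + (-48)³*6 = -326 - 110592*6 = -326 - 663552 = -663878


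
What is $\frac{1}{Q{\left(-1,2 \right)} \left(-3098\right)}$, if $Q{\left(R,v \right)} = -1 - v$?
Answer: $\frac{1}{9294} \approx 0.0001076$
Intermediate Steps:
$\frac{1}{Q{\left(-1,2 \right)} \left(-3098\right)} = \frac{1}{\left(-1 - 2\right) \left(-3098\right)} = \frac{1}{\left(-3\right) \left(-3098\right)} = \frac{1}{9294}$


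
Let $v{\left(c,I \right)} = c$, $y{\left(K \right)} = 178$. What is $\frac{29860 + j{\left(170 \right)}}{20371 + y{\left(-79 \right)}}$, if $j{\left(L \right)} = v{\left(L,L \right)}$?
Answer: $\frac{30030}{20549} \approx 1.4614$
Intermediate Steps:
$j{\left(L \right)} = L$
$\frac{29860 + j{\left(170 \right)}}{20371 + y{\left(-79 \right)}} = \frac{29860 + 170}{20371 + 178} = \frac{30030}{20549}$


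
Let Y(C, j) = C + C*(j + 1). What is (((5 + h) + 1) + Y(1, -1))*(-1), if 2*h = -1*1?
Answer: -13/2 ≈ -6.5000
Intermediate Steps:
Y(C, j) = C + C*(1 + j)
h = -½ (h = (-1*1)/2 = (½)*(-1) = -½ ≈ -0.50000)
(((5 + h) + 1) + Y(1, -1))*(-1) = (((5 - ½) + 1) + 1*(2 - 1))*(-1) = ((9/2 + 1) + 1*1)*(-1) = (11/2 + 1)*(-1) = (13/2)*(-1) = -13/2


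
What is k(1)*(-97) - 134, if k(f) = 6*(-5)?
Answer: 2776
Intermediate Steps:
k(f) = -30
k(1)*(-97) - 134 = -30*(-97) - 134 = 2910 - 134 = 2776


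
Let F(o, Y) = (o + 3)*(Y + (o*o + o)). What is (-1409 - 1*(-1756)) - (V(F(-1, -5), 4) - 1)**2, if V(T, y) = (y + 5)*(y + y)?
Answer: -4694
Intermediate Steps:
F(o, Y) = (3 + o)*(Y + o + o**2) (F(o, Y) = (3 + o)*(Y + (o**2 + o)) = (3 + o)*(Y + (o + o**2)) = (3 + o)*(Y + o + o**2))
V(T, y) = 2*y*(5 + y) (V(T, y) = (5 + y)*(2*y) = 2*y*(5 + y))
(-1409 - 1*(-1756)) - (V(F(-1, -5), 4) - 1)**2 = (-1409 - 1*(-1756)) - (2*4*(5 + 4) - 1)**2 = (-1409 + 1756) - (2*4*9 - 1)**2 = 347 - (72 - 1)**2 = 347 - 1*71**2 = 347 - 1*5041 = 347 - 5041 = -4694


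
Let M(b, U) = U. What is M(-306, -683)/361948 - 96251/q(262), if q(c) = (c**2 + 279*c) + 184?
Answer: -602324007/885686756 ≈ -0.68006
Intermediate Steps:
q(c) = 184 + c**2 + 279*c
M(-306, -683)/361948 - 96251/q(262) = -683/361948 - 96251/(184 + 262**2 + 279*262) = -683*1/361948 - 96251/(184 + 68644 + 73098) = -683/361948 - 96251/141926 = -683/361948 - 96251*1/141926 = -683/361948 - 3319/4894 = -602324007/885686756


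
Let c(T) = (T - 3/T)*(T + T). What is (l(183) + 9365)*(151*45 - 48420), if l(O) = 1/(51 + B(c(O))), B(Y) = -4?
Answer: -18321493500/47 ≈ -3.8982e+8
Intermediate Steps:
c(T) = 2*T*(T - 3/T) (c(T) = (T - 3/T)*(2*T) = 2*T*(T - 3/T))
l(O) = 1/47 (l(O) = 1/(51 - 4) = 1/47)
(l(183) + 9365)*(151*45 - 48420) = (1/47 + 9365)*(151*45 - 48420) = 440156*(6795 - 48420)/47 = (440156/47)*(-41625) = -18321493500/47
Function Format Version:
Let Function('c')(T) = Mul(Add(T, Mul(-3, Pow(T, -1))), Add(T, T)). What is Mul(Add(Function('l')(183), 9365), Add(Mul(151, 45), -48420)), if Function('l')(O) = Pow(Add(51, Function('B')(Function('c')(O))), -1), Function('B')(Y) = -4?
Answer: Rational(-18321493500, 47) ≈ -3.8982e+8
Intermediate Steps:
Function('c')(T) = Mul(2, T, Add(T, Mul(-3, Pow(T, -1)))) (Function('c')(T) = Mul(Add(T, Mul(-3, Pow(T, -1))), Mul(2, T)) = Mul(2, T, Add(T, Mul(-3, Pow(T, -1)))))
Function('l')(O) = Rational(1, 47) (Function('l')(O) = Pow(Add(51, -4), -1) = Pow(47, -1) = Rational(1, 47))
Mul(Add(Function('l')(183), 9365), Add(Mul(151, 45), -48420)) = Mul(Add(Rational(1, 47), 9365), Add(Mul(151, 45), -48420)) = Mul(Rational(440156, 47), Add(6795, -48420)) = Mul(Rational(440156, 47), -41625) = Rational(-18321493500, 47)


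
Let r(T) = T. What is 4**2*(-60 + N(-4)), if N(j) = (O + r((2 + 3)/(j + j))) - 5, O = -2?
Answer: -1082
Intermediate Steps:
N(j) = -7 + 5/(2*j) (N(j) = (-2 + (2 + 3)/(j + j)) - 5 = (-2 + 5/((2*j))) - 5 = (-2 + 5*(1/(2*j))) - 5 = (-2 + 5/(2*j)) - 5 = -7 + 5/(2*j))
4**2*(-60 + N(-4)) = 4**2*(-60 + (-7 + (5/2)/(-4))) = 16*(-60 + (-7 + (5/2)*(-1/4))) = 16*(-60 + (-7 - 5/8)) = 16*(-60 - 61/8) = 16*(-541/8) = -1082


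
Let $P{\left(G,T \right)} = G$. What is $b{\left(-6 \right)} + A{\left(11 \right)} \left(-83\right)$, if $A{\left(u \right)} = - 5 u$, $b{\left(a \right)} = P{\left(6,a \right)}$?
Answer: $4571$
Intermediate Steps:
$b{\left(a \right)} = 6$
$b{\left(-6 \right)} + A{\left(11 \right)} \left(-83\right) = 6 + \left(-5\right) 11 \left(-83\right) = 6 - -4565 = 6 + 4565 = 4571$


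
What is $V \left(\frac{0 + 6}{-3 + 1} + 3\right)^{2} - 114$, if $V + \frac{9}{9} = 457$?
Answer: $-114$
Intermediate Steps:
$V = 456$ ($V = -1 + 457 = 456$)
$V \left(\frac{0 + 6}{-3 + 1} + 3\right)^{2} - 114 = 456 \left(\frac{0 + 6}{-3 + 1} + 3\right)^{2} - 114 = 456 \left(\frac{6}{-2} + 3\right)^{2} - 114 = 456 \left(6 \left(- \frac{1}{2}\right) + 3\right)^{2} - 114 = 456 \left(-3 + 3\right)^{2} - 114 = 456 \cdot 0^{2} - 114 = 456 \cdot 0 - 114 = 0 - 114 = -114$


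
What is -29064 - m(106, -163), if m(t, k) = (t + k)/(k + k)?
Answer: -9474921/326 ≈ -29064.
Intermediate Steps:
m(t, k) = (k + t)/(2*k) (m(t, k) = (k + t)/((2*k)) = (k + t)*(1/(2*k)) = (k + t)/(2*k))
-29064 - m(106, -163) = -29064 - (-163 + 106)/(2*(-163)) = -29064 - (-1)*(-57)/(2*163) = -29064 - 1*57/326 = -29064 - 57/326 = -9474921/326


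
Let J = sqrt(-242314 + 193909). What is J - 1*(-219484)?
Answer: 219484 + I*sqrt(48405) ≈ 2.1948e+5 + 220.01*I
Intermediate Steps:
J = I*sqrt(48405) (J = sqrt(-48405) = I*sqrt(48405) ≈ 220.01*I)
J - 1*(-219484) = I*sqrt(48405) - 1*(-219484) = I*sqrt(48405) + 219484 = 219484 + I*sqrt(48405)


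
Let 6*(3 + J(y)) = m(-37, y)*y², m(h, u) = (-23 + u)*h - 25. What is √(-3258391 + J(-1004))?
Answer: √6376474870 ≈ 79853.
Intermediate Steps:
m(h, u) = -25 + h*(-23 + u) (m(h, u) = h*(-23 + u) - 25 = -25 + h*(-23 + u))
J(y) = -3 + y²*(826 - 37*y)/6 (J(y) = -3 + ((-25 - 23*(-37) - 37*y)*y²)/6 = -3 + ((-25 + 851 - 37*y)*y²)/6 = -3 + ((826 - 37*y)*y²)/6 = -3 + (y²*(826 - 37*y))/6 = -3 + y²*(826 - 37*y)/6)
√(-3258391 + J(-1004)) = √(-3258391 + (-3 + (⅙)*(-1004)²*(826 - 37*(-1004)))) = √(-3258391 + (-3 + (⅙)*1008016*(826 + 37148))) = √(-3258391 + (-3 + (⅙)*1008016*37974)) = √(-3258391 + (-3 + 6379733264)) = √(-3258391 + 6379733261) = √6376474870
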